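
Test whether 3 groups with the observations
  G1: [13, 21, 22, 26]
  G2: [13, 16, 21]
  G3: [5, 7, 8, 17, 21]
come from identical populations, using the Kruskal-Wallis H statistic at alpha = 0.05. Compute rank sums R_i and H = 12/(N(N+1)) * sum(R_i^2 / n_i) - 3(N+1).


Step 1: Combine all N = 12 observations and assign midranks.
sorted (value, group, rank): (5,G3,1), (7,G3,2), (8,G3,3), (13,G1,4.5), (13,G2,4.5), (16,G2,6), (17,G3,7), (21,G1,9), (21,G2,9), (21,G3,9), (22,G1,11), (26,G1,12)
Step 2: Sum ranks within each group.
R_1 = 36.5 (n_1 = 4)
R_2 = 19.5 (n_2 = 3)
R_3 = 22 (n_3 = 5)
Step 3: H = 12/(N(N+1)) * sum(R_i^2/n_i) - 3(N+1)
     = 12/(12*13) * (36.5^2/4 + 19.5^2/3 + 22^2/5) - 3*13
     = 0.076923 * 556.612 - 39
     = 3.816346.
Step 4: Ties present; correction factor C = 1 - 30/(12^3 - 12) = 0.982517. Corrected H = 3.816346 / 0.982517 = 3.884253.
Step 5: Under H0, H ~ chi^2(2); p-value = 0.143399.
Step 6: alpha = 0.05. fail to reject H0.

H = 3.8843, df = 2, p = 0.143399, fail to reject H0.


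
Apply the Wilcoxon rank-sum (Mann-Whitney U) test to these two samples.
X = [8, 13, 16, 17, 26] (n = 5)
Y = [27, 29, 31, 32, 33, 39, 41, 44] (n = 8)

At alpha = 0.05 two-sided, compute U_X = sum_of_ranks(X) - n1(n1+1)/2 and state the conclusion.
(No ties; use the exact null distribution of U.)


Step 1: Combine and sort all 13 observations; assign midranks.
sorted (value, group): (8,X), (13,X), (16,X), (17,X), (26,X), (27,Y), (29,Y), (31,Y), (32,Y), (33,Y), (39,Y), (41,Y), (44,Y)
ranks: 8->1, 13->2, 16->3, 17->4, 26->5, 27->6, 29->7, 31->8, 32->9, 33->10, 39->11, 41->12, 44->13
Step 2: Rank sum for X: R1 = 1 + 2 + 3 + 4 + 5 = 15.
Step 3: U_X = R1 - n1(n1+1)/2 = 15 - 5*6/2 = 15 - 15 = 0.
       U_Y = n1*n2 - U_X = 40 - 0 = 40.
Step 4: No ties, so the exact null distribution of U (based on enumerating the C(13,5) = 1287 equally likely rank assignments) gives the two-sided p-value.
Step 5: p-value = 0.001554; compare to alpha = 0.05. reject H0.

U_X = 0, p = 0.001554, reject H0 at alpha = 0.05.


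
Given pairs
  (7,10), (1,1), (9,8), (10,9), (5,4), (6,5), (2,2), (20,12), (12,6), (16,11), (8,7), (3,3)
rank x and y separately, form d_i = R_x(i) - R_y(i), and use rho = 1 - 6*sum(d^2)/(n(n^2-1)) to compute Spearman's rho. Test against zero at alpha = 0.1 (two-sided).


Step 1: Rank x and y separately (midranks; no ties here).
rank(x): 7->6, 1->1, 9->8, 10->9, 5->4, 6->5, 2->2, 20->12, 12->10, 16->11, 8->7, 3->3
rank(y): 10->10, 1->1, 8->8, 9->9, 4->4, 5->5, 2->2, 12->12, 6->6, 11->11, 7->7, 3->3
Step 2: d_i = R_x(i) - R_y(i); compute d_i^2.
  (6-10)^2=16, (1-1)^2=0, (8-8)^2=0, (9-9)^2=0, (4-4)^2=0, (5-5)^2=0, (2-2)^2=0, (12-12)^2=0, (10-6)^2=16, (11-11)^2=0, (7-7)^2=0, (3-3)^2=0
sum(d^2) = 32.
Step 3: rho = 1 - 6*32 / (12*(12^2 - 1)) = 1 - 192/1716 = 0.888112.
Step 4: Under H0, t = rho * sqrt((n-2)/(1-rho^2)) = 6.1103 ~ t(10).
Step 5: Two-sided p-value from the t-distribution with 10 df = 0.000114.
Step 6: alpha = 0.1. reject H0.

rho = 0.8881, p = 0.000114, reject H0 at alpha = 0.1.


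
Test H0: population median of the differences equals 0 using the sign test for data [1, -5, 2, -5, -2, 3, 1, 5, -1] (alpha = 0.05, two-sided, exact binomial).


Step 1: Discard zero differences. Original n = 9; n_eff = number of nonzero differences = 9.
Nonzero differences (with sign): +1, -5, +2, -5, -2, +3, +1, +5, -1
Step 2: Count signs: positive = 5, negative = 4.
Step 3: Under H0: P(positive) = 0.5, so the number of positives S ~ Bin(9, 0.5).
Step 4: Two-sided exact p-value = sum of Bin(9,0.5) probabilities at or below the observed probability = 1.000000.
Step 5: alpha = 0.05. fail to reject H0.

n_eff = 9, pos = 5, neg = 4, p = 1.000000, fail to reject H0.


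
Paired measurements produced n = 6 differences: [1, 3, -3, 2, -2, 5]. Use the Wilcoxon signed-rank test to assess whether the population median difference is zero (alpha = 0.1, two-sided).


Step 1: Drop any zero differences (none here) and take |d_i|.
|d| = [1, 3, 3, 2, 2, 5]
Step 2: Midrank |d_i| (ties get averaged ranks).
ranks: |1|->1, |3|->4.5, |3|->4.5, |2|->2.5, |2|->2.5, |5|->6
Step 3: Attach original signs; sum ranks with positive sign and with negative sign.
W+ = 1 + 4.5 + 2.5 + 6 = 14
W- = 4.5 + 2.5 = 7
(Check: W+ + W- = 21 should equal n(n+1)/2 = 21.)
Step 4: Test statistic W = min(W+, W-) = 7.
Step 5: Ties in |d|, so use the tie-corrected normal approximation.
        E[W] = n(n+1)/4 = 6*7/4 = 10.5.
        Tie groups: |d|=2 (t=2), |d|=3 (t=2); sum(t^3 - t) = 12.
        Var[W] = n(n+1)(2n+1)/24 - sum(t^3-t)/48 = 546/24 - 12/48 = 22.5.
        z = (W - E[W]) / sqrt(Var[W]) = (7 - 10.5) / 4.7434 = -0.7379.
        Two-sided p = 2*Phi(z) = 0.460597.
Step 6: alpha = 0.1. fail to reject H0.

W+ = 14, W- = 7, W = min = 7, p = 0.460597, fail to reject H0.


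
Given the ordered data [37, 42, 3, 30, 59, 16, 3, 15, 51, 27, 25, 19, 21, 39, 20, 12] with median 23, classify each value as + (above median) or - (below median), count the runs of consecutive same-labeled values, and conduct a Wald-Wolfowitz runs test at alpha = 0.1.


Step 1: Compute median = 23; label A = above, B = below.
Labels in order: AABAABBBAAABBABB  (n_A = 8, n_B = 8)
Step 2: Count runs R = 8.
Step 3: Under H0 (random ordering), E[R] = 2*n_A*n_B/(n_A+n_B) + 1 = 2*8*8/16 + 1 = 9.0000.
        Var[R] = 2*n_A*n_B*(2*n_A*n_B - n_A - n_B) / ((n_A+n_B)^2 * (n_A+n_B-1)) = 14336/3840 = 3.7333.
        SD[R] = 1.9322.
Step 4: Continuity-corrected z = (R + 0.5 - E[R]) / SD[R] = (8 + 0.5 - 9.0000) / 1.9322 = -0.2588.
Step 5: Two-sided p-value via normal approximation = 2*(1 - Phi(|z|)) = 0.795809.
Step 6: alpha = 0.1. fail to reject H0.

R = 8, z = -0.2588, p = 0.795809, fail to reject H0.


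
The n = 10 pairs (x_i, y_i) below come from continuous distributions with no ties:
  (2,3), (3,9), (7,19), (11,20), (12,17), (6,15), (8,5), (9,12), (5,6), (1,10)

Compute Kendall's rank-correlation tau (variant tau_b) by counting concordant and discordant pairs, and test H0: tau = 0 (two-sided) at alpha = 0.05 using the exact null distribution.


Step 1: Enumerate the 45 unordered pairs (i,j) with i<j and classify each by sign(x_j-x_i) * sign(y_j-y_i).
  (1,2):dx=+1,dy=+6->C; (1,3):dx=+5,dy=+16->C; (1,4):dx=+9,dy=+17->C; (1,5):dx=+10,dy=+14->C
  (1,6):dx=+4,dy=+12->C; (1,7):dx=+6,dy=+2->C; (1,8):dx=+7,dy=+9->C; (1,9):dx=+3,dy=+3->C
  (1,10):dx=-1,dy=+7->D; (2,3):dx=+4,dy=+10->C; (2,4):dx=+8,dy=+11->C; (2,5):dx=+9,dy=+8->C
  (2,6):dx=+3,dy=+6->C; (2,7):dx=+5,dy=-4->D; (2,8):dx=+6,dy=+3->C; (2,9):dx=+2,dy=-3->D
  (2,10):dx=-2,dy=+1->D; (3,4):dx=+4,dy=+1->C; (3,5):dx=+5,dy=-2->D; (3,6):dx=-1,dy=-4->C
  (3,7):dx=+1,dy=-14->D; (3,8):dx=+2,dy=-7->D; (3,9):dx=-2,dy=-13->C; (3,10):dx=-6,dy=-9->C
  (4,5):dx=+1,dy=-3->D; (4,6):dx=-5,dy=-5->C; (4,7):dx=-3,dy=-15->C; (4,8):dx=-2,dy=-8->C
  (4,9):dx=-6,dy=-14->C; (4,10):dx=-10,dy=-10->C; (5,6):dx=-6,dy=-2->C; (5,7):dx=-4,dy=-12->C
  (5,8):dx=-3,dy=-5->C; (5,9):dx=-7,dy=-11->C; (5,10):dx=-11,dy=-7->C; (6,7):dx=+2,dy=-10->D
  (6,8):dx=+3,dy=-3->D; (6,9):dx=-1,dy=-9->C; (6,10):dx=-5,dy=-5->C; (7,8):dx=+1,dy=+7->C
  (7,9):dx=-3,dy=+1->D; (7,10):dx=-7,dy=+5->D; (8,9):dx=-4,dy=-6->C; (8,10):dx=-8,dy=-2->C
  (9,10):dx=-4,dy=+4->D
Step 2: C = 32, D = 13, total pairs = 45.
Step 3: tau = (C - D)/(n(n-1)/2) = (32 - 13)/45 = 0.422222.
Step 4: Exact two-sided p-value (enumerate n! = 3628800 permutations of y under H0): p = 0.108313.
Step 5: alpha = 0.05. fail to reject H0.

tau_b = 0.4222 (C=32, D=13), p = 0.108313, fail to reject H0.


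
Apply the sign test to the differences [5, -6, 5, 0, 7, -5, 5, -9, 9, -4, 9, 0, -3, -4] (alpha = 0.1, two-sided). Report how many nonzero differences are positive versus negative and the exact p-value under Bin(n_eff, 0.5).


Step 1: Discard zero differences. Original n = 14; n_eff = number of nonzero differences = 12.
Nonzero differences (with sign): +5, -6, +5, +7, -5, +5, -9, +9, -4, +9, -3, -4
Step 2: Count signs: positive = 6, negative = 6.
Step 3: Under H0: P(positive) = 0.5, so the number of positives S ~ Bin(12, 0.5).
Step 4: Two-sided exact p-value = sum of Bin(12,0.5) probabilities at or below the observed probability = 1.000000.
Step 5: alpha = 0.1. fail to reject H0.

n_eff = 12, pos = 6, neg = 6, p = 1.000000, fail to reject H0.


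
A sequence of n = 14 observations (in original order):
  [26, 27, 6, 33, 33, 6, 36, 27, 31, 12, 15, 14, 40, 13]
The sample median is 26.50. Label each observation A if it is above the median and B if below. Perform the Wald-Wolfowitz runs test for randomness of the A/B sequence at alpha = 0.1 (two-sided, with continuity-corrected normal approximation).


Step 1: Compute median = 26.50; label A = above, B = below.
Labels in order: BABAABAAABBBAB  (n_A = 7, n_B = 7)
Step 2: Count runs R = 9.
Step 3: Under H0 (random ordering), E[R] = 2*n_A*n_B/(n_A+n_B) + 1 = 2*7*7/14 + 1 = 8.0000.
        Var[R] = 2*n_A*n_B*(2*n_A*n_B - n_A - n_B) / ((n_A+n_B)^2 * (n_A+n_B-1)) = 8232/2548 = 3.2308.
        SD[R] = 1.7974.
Step 4: Continuity-corrected z = (R - 0.5 - E[R]) / SD[R] = (9 - 0.5 - 8.0000) / 1.7974 = 0.2782.
Step 5: Two-sided p-value via normal approximation = 2*(1 - Phi(|z|)) = 0.780879.
Step 6: alpha = 0.1. fail to reject H0.

R = 9, z = 0.2782, p = 0.780879, fail to reject H0.


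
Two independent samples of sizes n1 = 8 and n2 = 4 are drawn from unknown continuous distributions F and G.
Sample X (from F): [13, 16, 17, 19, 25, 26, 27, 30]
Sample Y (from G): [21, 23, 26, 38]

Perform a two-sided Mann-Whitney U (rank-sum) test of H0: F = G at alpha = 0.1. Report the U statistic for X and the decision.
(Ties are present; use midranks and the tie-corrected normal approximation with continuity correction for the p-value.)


Step 1: Combine and sort all 12 observations; assign midranks.
sorted (value, group): (13,X), (16,X), (17,X), (19,X), (21,Y), (23,Y), (25,X), (26,X), (26,Y), (27,X), (30,X), (38,Y)
ranks: 13->1, 16->2, 17->3, 19->4, 21->5, 23->6, 25->7, 26->8.5, 26->8.5, 27->10, 30->11, 38->12
Step 2: Rank sum for X: R1 = 1 + 2 + 3 + 4 + 7 + 8.5 + 10 + 11 = 46.5.
Step 3: U_X = R1 - n1(n1+1)/2 = 46.5 - 8*9/2 = 46.5 - 36 = 10.5.
       U_Y = n1*n2 - U_X = 32 - 10.5 = 21.5.
Step 4: Ties are present, so use the tie-corrected normal approximation (with continuity correction) for the p-value.
Step 5: p-value = 0.394938; compare to alpha = 0.1. fail to reject H0.

U_X = 10.5, p = 0.394938, fail to reject H0 at alpha = 0.1.


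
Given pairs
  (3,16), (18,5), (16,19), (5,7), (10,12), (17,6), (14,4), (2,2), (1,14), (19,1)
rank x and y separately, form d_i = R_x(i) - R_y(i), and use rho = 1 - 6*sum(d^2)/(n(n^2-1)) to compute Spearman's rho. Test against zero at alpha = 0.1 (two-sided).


Step 1: Rank x and y separately (midranks; no ties here).
rank(x): 3->3, 18->9, 16->7, 5->4, 10->5, 17->8, 14->6, 2->2, 1->1, 19->10
rank(y): 16->9, 5->4, 19->10, 7->6, 12->7, 6->5, 4->3, 2->2, 14->8, 1->1
Step 2: d_i = R_x(i) - R_y(i); compute d_i^2.
  (3-9)^2=36, (9-4)^2=25, (7-10)^2=9, (4-6)^2=4, (5-7)^2=4, (8-5)^2=9, (6-3)^2=9, (2-2)^2=0, (1-8)^2=49, (10-1)^2=81
sum(d^2) = 226.
Step 3: rho = 1 - 6*226 / (10*(10^2 - 1)) = 1 - 1356/990 = -0.369697.
Step 4: Under H0, t = rho * sqrt((n-2)/(1-rho^2)) = -1.1254 ~ t(8).
Step 5: Two-sided p-value from the t-distribution with 8 df = 0.293050.
Step 6: alpha = 0.1. fail to reject H0.

rho = -0.3697, p = 0.293050, fail to reject H0 at alpha = 0.1.


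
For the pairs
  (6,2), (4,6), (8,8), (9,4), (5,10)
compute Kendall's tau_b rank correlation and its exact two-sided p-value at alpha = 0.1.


Step 1: Enumerate the 10 unordered pairs (i,j) with i<j and classify each by sign(x_j-x_i) * sign(y_j-y_i).
  (1,2):dx=-2,dy=+4->D; (1,3):dx=+2,dy=+6->C; (1,4):dx=+3,dy=+2->C; (1,5):dx=-1,dy=+8->D
  (2,3):dx=+4,dy=+2->C; (2,4):dx=+5,dy=-2->D; (2,5):dx=+1,dy=+4->C; (3,4):dx=+1,dy=-4->D
  (3,5):dx=-3,dy=+2->D; (4,5):dx=-4,dy=+6->D
Step 2: C = 4, D = 6, total pairs = 10.
Step 3: tau = (C - D)/(n(n-1)/2) = (4 - 6)/10 = -0.200000.
Step 4: Exact two-sided p-value (enumerate n! = 120 permutations of y under H0): p = 0.816667.
Step 5: alpha = 0.1. fail to reject H0.

tau_b = -0.2000 (C=4, D=6), p = 0.816667, fail to reject H0.


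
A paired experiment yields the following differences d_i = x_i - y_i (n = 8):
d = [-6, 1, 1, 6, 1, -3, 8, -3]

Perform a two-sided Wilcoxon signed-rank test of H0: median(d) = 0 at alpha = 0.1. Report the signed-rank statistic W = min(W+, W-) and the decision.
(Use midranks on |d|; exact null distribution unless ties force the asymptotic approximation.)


Step 1: Drop any zero differences (none here) and take |d_i|.
|d| = [6, 1, 1, 6, 1, 3, 8, 3]
Step 2: Midrank |d_i| (ties get averaged ranks).
ranks: |6|->6.5, |1|->2, |1|->2, |6|->6.5, |1|->2, |3|->4.5, |8|->8, |3|->4.5
Step 3: Attach original signs; sum ranks with positive sign and with negative sign.
W+ = 2 + 2 + 6.5 + 2 + 8 = 20.5
W- = 6.5 + 4.5 + 4.5 = 15.5
(Check: W+ + W- = 36 should equal n(n+1)/2 = 36.)
Step 4: Test statistic W = min(W+, W-) = 15.5.
Step 5: Ties in |d|, so use the tie-corrected normal approximation.
        E[W] = n(n+1)/4 = 8*9/4 = 18.
        Tie groups: |d|=1 (t=3), |d|=3 (t=2), |d|=6 (t=2); sum(t^3 - t) = 36.
        Var[W] = n(n+1)(2n+1)/24 - sum(t^3-t)/48 = 1224/24 - 36/48 = 50.25.
        z = (W - E[W]) / sqrt(Var[W]) = (15.5 - 18) / 7.0887 = -0.3527.
        Two-sided p = 2*Phi(z) = 0.724334.
Step 6: alpha = 0.1. fail to reject H0.

W+ = 20.5, W- = 15.5, W = min = 15.5, p = 0.724334, fail to reject H0.


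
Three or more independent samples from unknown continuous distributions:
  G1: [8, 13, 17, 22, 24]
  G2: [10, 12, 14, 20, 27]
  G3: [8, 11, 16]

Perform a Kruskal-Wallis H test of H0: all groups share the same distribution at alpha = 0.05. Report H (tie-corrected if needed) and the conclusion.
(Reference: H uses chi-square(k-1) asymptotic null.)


Step 1: Combine all N = 13 observations and assign midranks.
sorted (value, group, rank): (8,G1,1.5), (8,G3,1.5), (10,G2,3), (11,G3,4), (12,G2,5), (13,G1,6), (14,G2,7), (16,G3,8), (17,G1,9), (20,G2,10), (22,G1,11), (24,G1,12), (27,G2,13)
Step 2: Sum ranks within each group.
R_1 = 39.5 (n_1 = 5)
R_2 = 38 (n_2 = 5)
R_3 = 13.5 (n_3 = 3)
Step 3: H = 12/(N(N+1)) * sum(R_i^2/n_i) - 3(N+1)
     = 12/(13*14) * (39.5^2/5 + 38^2/5 + 13.5^2/3) - 3*14
     = 0.065934 * 661.6 - 42
     = 1.621978.
Step 4: Ties present; correction factor C = 1 - 6/(13^3 - 13) = 0.997253. Corrected H = 1.621978 / 0.997253 = 1.626446.
Step 5: Under H0, H ~ chi^2(2); p-value = 0.443427.
Step 6: alpha = 0.05. fail to reject H0.

H = 1.6264, df = 2, p = 0.443427, fail to reject H0.


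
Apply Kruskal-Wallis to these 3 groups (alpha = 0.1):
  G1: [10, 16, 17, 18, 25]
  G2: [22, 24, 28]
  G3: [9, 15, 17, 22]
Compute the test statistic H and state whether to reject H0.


Step 1: Combine all N = 12 observations and assign midranks.
sorted (value, group, rank): (9,G3,1), (10,G1,2), (15,G3,3), (16,G1,4), (17,G1,5.5), (17,G3,5.5), (18,G1,7), (22,G2,8.5), (22,G3,8.5), (24,G2,10), (25,G1,11), (28,G2,12)
Step 2: Sum ranks within each group.
R_1 = 29.5 (n_1 = 5)
R_2 = 30.5 (n_2 = 3)
R_3 = 18 (n_3 = 4)
Step 3: H = 12/(N(N+1)) * sum(R_i^2/n_i) - 3(N+1)
     = 12/(12*13) * (29.5^2/5 + 30.5^2/3 + 18^2/4) - 3*13
     = 0.076923 * 565.133 - 39
     = 4.471795.
Step 4: Ties present; correction factor C = 1 - 12/(12^3 - 12) = 0.993007. Corrected H = 4.471795 / 0.993007 = 4.503286.
Step 5: Under H0, H ~ chi^2(2); p-value = 0.105226.
Step 6: alpha = 0.1. fail to reject H0.

H = 4.5033, df = 2, p = 0.105226, fail to reject H0.


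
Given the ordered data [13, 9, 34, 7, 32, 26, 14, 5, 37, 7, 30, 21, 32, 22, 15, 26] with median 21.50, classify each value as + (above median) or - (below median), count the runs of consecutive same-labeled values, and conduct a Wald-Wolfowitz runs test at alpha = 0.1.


Step 1: Compute median = 21.50; label A = above, B = below.
Labels in order: BBABAABBABABAABA  (n_A = 8, n_B = 8)
Step 2: Count runs R = 12.
Step 3: Under H0 (random ordering), E[R] = 2*n_A*n_B/(n_A+n_B) + 1 = 2*8*8/16 + 1 = 9.0000.
        Var[R] = 2*n_A*n_B*(2*n_A*n_B - n_A - n_B) / ((n_A+n_B)^2 * (n_A+n_B-1)) = 14336/3840 = 3.7333.
        SD[R] = 1.9322.
Step 4: Continuity-corrected z = (R - 0.5 - E[R]) / SD[R] = (12 - 0.5 - 9.0000) / 1.9322 = 1.2939.
Step 5: Two-sided p-value via normal approximation = 2*(1 - Phi(|z|)) = 0.195709.
Step 6: alpha = 0.1. fail to reject H0.

R = 12, z = 1.2939, p = 0.195709, fail to reject H0.


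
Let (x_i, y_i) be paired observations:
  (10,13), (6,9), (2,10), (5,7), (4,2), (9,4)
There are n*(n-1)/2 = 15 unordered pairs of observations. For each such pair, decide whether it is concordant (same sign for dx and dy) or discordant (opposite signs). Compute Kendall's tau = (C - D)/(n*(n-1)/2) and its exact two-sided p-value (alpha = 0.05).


Step 1: Enumerate the 15 unordered pairs (i,j) with i<j and classify each by sign(x_j-x_i) * sign(y_j-y_i).
  (1,2):dx=-4,dy=-4->C; (1,3):dx=-8,dy=-3->C; (1,4):dx=-5,dy=-6->C; (1,5):dx=-6,dy=-11->C
  (1,6):dx=-1,dy=-9->C; (2,3):dx=-4,dy=+1->D; (2,4):dx=-1,dy=-2->C; (2,5):dx=-2,dy=-7->C
  (2,6):dx=+3,dy=-5->D; (3,4):dx=+3,dy=-3->D; (3,5):dx=+2,dy=-8->D; (3,6):dx=+7,dy=-6->D
  (4,5):dx=-1,dy=-5->C; (4,6):dx=+4,dy=-3->D; (5,6):dx=+5,dy=+2->C
Step 2: C = 9, D = 6, total pairs = 15.
Step 3: tau = (C - D)/(n(n-1)/2) = (9 - 6)/15 = 0.200000.
Step 4: Exact two-sided p-value (enumerate n! = 720 permutations of y under H0): p = 0.719444.
Step 5: alpha = 0.05. fail to reject H0.

tau_b = 0.2000 (C=9, D=6), p = 0.719444, fail to reject H0.


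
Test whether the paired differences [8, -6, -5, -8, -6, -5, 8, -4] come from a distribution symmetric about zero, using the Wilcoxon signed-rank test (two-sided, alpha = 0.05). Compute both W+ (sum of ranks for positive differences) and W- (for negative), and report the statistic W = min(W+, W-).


Step 1: Drop any zero differences (none here) and take |d_i|.
|d| = [8, 6, 5, 8, 6, 5, 8, 4]
Step 2: Midrank |d_i| (ties get averaged ranks).
ranks: |8|->7, |6|->4.5, |5|->2.5, |8|->7, |6|->4.5, |5|->2.5, |8|->7, |4|->1
Step 3: Attach original signs; sum ranks with positive sign and with negative sign.
W+ = 7 + 7 = 14
W- = 4.5 + 2.5 + 7 + 4.5 + 2.5 + 1 = 22
(Check: W+ + W- = 36 should equal n(n+1)/2 = 36.)
Step 4: Test statistic W = min(W+, W-) = 14.
Step 5: Ties in |d|, so use the tie-corrected normal approximation.
        E[W] = n(n+1)/4 = 8*9/4 = 18.
        Tie groups: |d|=5 (t=2), |d|=6 (t=2), |d|=8 (t=3); sum(t^3 - t) = 36.
        Var[W] = n(n+1)(2n+1)/24 - sum(t^3-t)/48 = 1224/24 - 36/48 = 50.25.
        z = (W - E[W]) / sqrt(Var[W]) = (14 - 18) / 7.0887 = -0.5643.
        Two-sided p = 2*Phi(z) = 0.572566.
Step 6: alpha = 0.05. fail to reject H0.

W+ = 14, W- = 22, W = min = 14, p = 0.572566, fail to reject H0.


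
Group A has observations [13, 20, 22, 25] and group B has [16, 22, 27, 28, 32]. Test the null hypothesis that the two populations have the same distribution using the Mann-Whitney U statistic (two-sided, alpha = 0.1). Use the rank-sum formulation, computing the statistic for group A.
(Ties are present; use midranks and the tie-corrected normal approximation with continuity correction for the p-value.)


Step 1: Combine and sort all 9 observations; assign midranks.
sorted (value, group): (13,X), (16,Y), (20,X), (22,X), (22,Y), (25,X), (27,Y), (28,Y), (32,Y)
ranks: 13->1, 16->2, 20->3, 22->4.5, 22->4.5, 25->6, 27->7, 28->8, 32->9
Step 2: Rank sum for X: R1 = 1 + 3 + 4.5 + 6 = 14.5.
Step 3: U_X = R1 - n1(n1+1)/2 = 14.5 - 4*5/2 = 14.5 - 10 = 4.5.
       U_Y = n1*n2 - U_X = 20 - 4.5 = 15.5.
Step 4: Ties are present, so use the tie-corrected normal approximation (with continuity correction) for the p-value.
Step 5: p-value = 0.218742; compare to alpha = 0.1. fail to reject H0.

U_X = 4.5, p = 0.218742, fail to reject H0 at alpha = 0.1.


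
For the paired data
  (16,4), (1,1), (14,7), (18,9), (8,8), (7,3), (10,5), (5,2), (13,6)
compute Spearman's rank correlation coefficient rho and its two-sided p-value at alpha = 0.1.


Step 1: Rank x and y separately (midranks; no ties here).
rank(x): 16->8, 1->1, 14->7, 18->9, 8->4, 7->3, 10->5, 5->2, 13->6
rank(y): 4->4, 1->1, 7->7, 9->9, 8->8, 3->3, 5->5, 2->2, 6->6
Step 2: d_i = R_x(i) - R_y(i); compute d_i^2.
  (8-4)^2=16, (1-1)^2=0, (7-7)^2=0, (9-9)^2=0, (4-8)^2=16, (3-3)^2=0, (5-5)^2=0, (2-2)^2=0, (6-6)^2=0
sum(d^2) = 32.
Step 3: rho = 1 - 6*32 / (9*(9^2 - 1)) = 1 - 192/720 = 0.733333.
Step 4: Under H0, t = rho * sqrt((n-2)/(1-rho^2)) = 2.8538 ~ t(7).
Step 5: Two-sided p-value from the t-distribution with 7 df = 0.024554.
Step 6: alpha = 0.1. reject H0.

rho = 0.7333, p = 0.024554, reject H0 at alpha = 0.1.


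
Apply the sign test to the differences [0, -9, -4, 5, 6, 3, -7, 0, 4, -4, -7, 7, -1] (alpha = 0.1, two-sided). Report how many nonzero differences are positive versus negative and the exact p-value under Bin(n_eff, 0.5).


Step 1: Discard zero differences. Original n = 13; n_eff = number of nonzero differences = 11.
Nonzero differences (with sign): -9, -4, +5, +6, +3, -7, +4, -4, -7, +7, -1
Step 2: Count signs: positive = 5, negative = 6.
Step 3: Under H0: P(positive) = 0.5, so the number of positives S ~ Bin(11, 0.5).
Step 4: Two-sided exact p-value = sum of Bin(11,0.5) probabilities at or below the observed probability = 1.000000.
Step 5: alpha = 0.1. fail to reject H0.

n_eff = 11, pos = 5, neg = 6, p = 1.000000, fail to reject H0.


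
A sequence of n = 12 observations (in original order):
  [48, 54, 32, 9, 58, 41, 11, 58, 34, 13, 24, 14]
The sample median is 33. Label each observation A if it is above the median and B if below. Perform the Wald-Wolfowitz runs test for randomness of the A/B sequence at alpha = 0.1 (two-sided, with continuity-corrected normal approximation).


Step 1: Compute median = 33; label A = above, B = below.
Labels in order: AABBAABAABBB  (n_A = 6, n_B = 6)
Step 2: Count runs R = 6.
Step 3: Under H0 (random ordering), E[R] = 2*n_A*n_B/(n_A+n_B) + 1 = 2*6*6/12 + 1 = 7.0000.
        Var[R] = 2*n_A*n_B*(2*n_A*n_B - n_A - n_B) / ((n_A+n_B)^2 * (n_A+n_B-1)) = 4320/1584 = 2.7273.
        SD[R] = 1.6514.
Step 4: Continuity-corrected z = (R + 0.5 - E[R]) / SD[R] = (6 + 0.5 - 7.0000) / 1.6514 = -0.3028.
Step 5: Two-sided p-value via normal approximation = 2*(1 - Phi(|z|)) = 0.762069.
Step 6: alpha = 0.1. fail to reject H0.

R = 6, z = -0.3028, p = 0.762069, fail to reject H0.


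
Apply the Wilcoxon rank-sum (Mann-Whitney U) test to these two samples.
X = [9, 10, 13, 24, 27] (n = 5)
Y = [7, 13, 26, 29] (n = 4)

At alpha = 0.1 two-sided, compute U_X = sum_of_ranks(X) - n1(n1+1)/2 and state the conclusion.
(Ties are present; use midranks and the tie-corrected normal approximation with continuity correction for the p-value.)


Step 1: Combine and sort all 9 observations; assign midranks.
sorted (value, group): (7,Y), (9,X), (10,X), (13,X), (13,Y), (24,X), (26,Y), (27,X), (29,Y)
ranks: 7->1, 9->2, 10->3, 13->4.5, 13->4.5, 24->6, 26->7, 27->8, 29->9
Step 2: Rank sum for X: R1 = 2 + 3 + 4.5 + 6 + 8 = 23.5.
Step 3: U_X = R1 - n1(n1+1)/2 = 23.5 - 5*6/2 = 23.5 - 15 = 8.5.
       U_Y = n1*n2 - U_X = 20 - 8.5 = 11.5.
Step 4: Ties are present, so use the tie-corrected normal approximation (with continuity correction) for the p-value.
Step 5: p-value = 0.805701; compare to alpha = 0.1. fail to reject H0.

U_X = 8.5, p = 0.805701, fail to reject H0 at alpha = 0.1.


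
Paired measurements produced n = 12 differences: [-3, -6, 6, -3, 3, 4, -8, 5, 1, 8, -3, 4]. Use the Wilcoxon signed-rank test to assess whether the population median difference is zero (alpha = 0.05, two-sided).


Step 1: Drop any zero differences (none here) and take |d_i|.
|d| = [3, 6, 6, 3, 3, 4, 8, 5, 1, 8, 3, 4]
Step 2: Midrank |d_i| (ties get averaged ranks).
ranks: |3|->3.5, |6|->9.5, |6|->9.5, |3|->3.5, |3|->3.5, |4|->6.5, |8|->11.5, |5|->8, |1|->1, |8|->11.5, |3|->3.5, |4|->6.5
Step 3: Attach original signs; sum ranks with positive sign and with negative sign.
W+ = 9.5 + 3.5 + 6.5 + 8 + 1 + 11.5 + 6.5 = 46.5
W- = 3.5 + 9.5 + 3.5 + 11.5 + 3.5 = 31.5
(Check: W+ + W- = 78 should equal n(n+1)/2 = 78.)
Step 4: Test statistic W = min(W+, W-) = 31.5.
Step 5: Ties in |d|, so use the tie-corrected normal approximation.
        E[W] = n(n+1)/4 = 12*13/4 = 39.
        Tie groups: |d|=3 (t=4), |d|=4 (t=2), |d|=6 (t=2), |d|=8 (t=2); sum(t^3 - t) = 78.
        Var[W] = n(n+1)(2n+1)/24 - sum(t^3-t)/48 = 3900/24 - 78/48 = 160.875.
        z = (W - E[W]) / sqrt(Var[W]) = (31.5 - 39) / 12.6837 = -0.5913.
        Two-sided p = 2*Phi(z) = 0.554311.
Step 6: alpha = 0.05. fail to reject H0.

W+ = 46.5, W- = 31.5, W = min = 31.5, p = 0.554311, fail to reject H0.


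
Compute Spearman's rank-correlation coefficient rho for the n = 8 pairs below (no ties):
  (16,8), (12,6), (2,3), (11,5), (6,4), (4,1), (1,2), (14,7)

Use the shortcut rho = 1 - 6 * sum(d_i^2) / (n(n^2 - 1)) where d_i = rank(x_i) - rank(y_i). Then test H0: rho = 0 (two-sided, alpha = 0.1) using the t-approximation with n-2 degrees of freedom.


Step 1: Rank x and y separately (midranks; no ties here).
rank(x): 16->8, 12->6, 2->2, 11->5, 6->4, 4->3, 1->1, 14->7
rank(y): 8->8, 6->6, 3->3, 5->5, 4->4, 1->1, 2->2, 7->7
Step 2: d_i = R_x(i) - R_y(i); compute d_i^2.
  (8-8)^2=0, (6-6)^2=0, (2-3)^2=1, (5-5)^2=0, (4-4)^2=0, (3-1)^2=4, (1-2)^2=1, (7-7)^2=0
sum(d^2) = 6.
Step 3: rho = 1 - 6*6 / (8*(8^2 - 1)) = 1 - 36/504 = 0.928571.
Step 4: Under H0, t = rho * sqrt((n-2)/(1-rho^2)) = 6.1283 ~ t(6).
Step 5: Two-sided p-value from the t-distribution with 6 df = 0.000863.
Step 6: alpha = 0.1. reject H0.

rho = 0.9286, p = 0.000863, reject H0 at alpha = 0.1.


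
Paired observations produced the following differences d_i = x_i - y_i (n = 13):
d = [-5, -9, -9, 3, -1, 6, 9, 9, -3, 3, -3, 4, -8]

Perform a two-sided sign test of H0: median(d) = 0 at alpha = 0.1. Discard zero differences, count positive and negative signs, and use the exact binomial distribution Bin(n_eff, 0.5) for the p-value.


Step 1: Discard zero differences. Original n = 13; n_eff = number of nonzero differences = 13.
Nonzero differences (with sign): -5, -9, -9, +3, -1, +6, +9, +9, -3, +3, -3, +4, -8
Step 2: Count signs: positive = 6, negative = 7.
Step 3: Under H0: P(positive) = 0.5, so the number of positives S ~ Bin(13, 0.5).
Step 4: Two-sided exact p-value = sum of Bin(13,0.5) probabilities at or below the observed probability = 1.000000.
Step 5: alpha = 0.1. fail to reject H0.

n_eff = 13, pos = 6, neg = 7, p = 1.000000, fail to reject H0.


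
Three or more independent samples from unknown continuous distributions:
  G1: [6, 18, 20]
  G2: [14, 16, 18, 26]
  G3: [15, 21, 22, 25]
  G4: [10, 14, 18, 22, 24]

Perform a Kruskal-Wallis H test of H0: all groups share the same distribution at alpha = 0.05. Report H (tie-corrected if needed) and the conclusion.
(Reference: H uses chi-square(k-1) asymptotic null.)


Step 1: Combine all N = 16 observations and assign midranks.
sorted (value, group, rank): (6,G1,1), (10,G4,2), (14,G2,3.5), (14,G4,3.5), (15,G3,5), (16,G2,6), (18,G1,8), (18,G2,8), (18,G4,8), (20,G1,10), (21,G3,11), (22,G3,12.5), (22,G4,12.5), (24,G4,14), (25,G3,15), (26,G2,16)
Step 2: Sum ranks within each group.
R_1 = 19 (n_1 = 3)
R_2 = 33.5 (n_2 = 4)
R_3 = 43.5 (n_3 = 4)
R_4 = 40 (n_4 = 5)
Step 3: H = 12/(N(N+1)) * sum(R_i^2/n_i) - 3(N+1)
     = 12/(16*17) * (19^2/3 + 33.5^2/4 + 43.5^2/4 + 40^2/5) - 3*17
     = 0.044118 * 1193.96 - 51
     = 1.674632.
Step 4: Ties present; correction factor C = 1 - 36/(16^3 - 16) = 0.991176. Corrected H = 1.674632 / 0.991176 = 1.689540.
Step 5: Under H0, H ~ chi^2(3); p-value = 0.639262.
Step 6: alpha = 0.05. fail to reject H0.

H = 1.6895, df = 3, p = 0.639262, fail to reject H0.


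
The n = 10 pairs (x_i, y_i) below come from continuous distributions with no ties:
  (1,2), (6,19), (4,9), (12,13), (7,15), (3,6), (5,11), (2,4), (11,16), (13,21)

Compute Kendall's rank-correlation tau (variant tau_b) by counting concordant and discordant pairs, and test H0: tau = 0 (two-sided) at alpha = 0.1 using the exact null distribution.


Step 1: Enumerate the 45 unordered pairs (i,j) with i<j and classify each by sign(x_j-x_i) * sign(y_j-y_i).
  (1,2):dx=+5,dy=+17->C; (1,3):dx=+3,dy=+7->C; (1,4):dx=+11,dy=+11->C; (1,5):dx=+6,dy=+13->C
  (1,6):dx=+2,dy=+4->C; (1,7):dx=+4,dy=+9->C; (1,8):dx=+1,dy=+2->C; (1,9):dx=+10,dy=+14->C
  (1,10):dx=+12,dy=+19->C; (2,3):dx=-2,dy=-10->C; (2,4):dx=+6,dy=-6->D; (2,5):dx=+1,dy=-4->D
  (2,6):dx=-3,dy=-13->C; (2,7):dx=-1,dy=-8->C; (2,8):dx=-4,dy=-15->C; (2,9):dx=+5,dy=-3->D
  (2,10):dx=+7,dy=+2->C; (3,4):dx=+8,dy=+4->C; (3,5):dx=+3,dy=+6->C; (3,6):dx=-1,dy=-3->C
  (3,7):dx=+1,dy=+2->C; (3,8):dx=-2,dy=-5->C; (3,9):dx=+7,dy=+7->C; (3,10):dx=+9,dy=+12->C
  (4,5):dx=-5,dy=+2->D; (4,6):dx=-9,dy=-7->C; (4,7):dx=-7,dy=-2->C; (4,8):dx=-10,dy=-9->C
  (4,9):dx=-1,dy=+3->D; (4,10):dx=+1,dy=+8->C; (5,6):dx=-4,dy=-9->C; (5,7):dx=-2,dy=-4->C
  (5,8):dx=-5,dy=-11->C; (5,9):dx=+4,dy=+1->C; (5,10):dx=+6,dy=+6->C; (6,7):dx=+2,dy=+5->C
  (6,8):dx=-1,dy=-2->C; (6,9):dx=+8,dy=+10->C; (6,10):dx=+10,dy=+15->C; (7,8):dx=-3,dy=-7->C
  (7,9):dx=+6,dy=+5->C; (7,10):dx=+8,dy=+10->C; (8,9):dx=+9,dy=+12->C; (8,10):dx=+11,dy=+17->C
  (9,10):dx=+2,dy=+5->C
Step 2: C = 40, D = 5, total pairs = 45.
Step 3: tau = (C - D)/(n(n-1)/2) = (40 - 5)/45 = 0.777778.
Step 4: Exact two-sided p-value (enumerate n! = 3628800 permutations of y under H0): p = 0.000946.
Step 5: alpha = 0.1. reject H0.

tau_b = 0.7778 (C=40, D=5), p = 0.000946, reject H0.


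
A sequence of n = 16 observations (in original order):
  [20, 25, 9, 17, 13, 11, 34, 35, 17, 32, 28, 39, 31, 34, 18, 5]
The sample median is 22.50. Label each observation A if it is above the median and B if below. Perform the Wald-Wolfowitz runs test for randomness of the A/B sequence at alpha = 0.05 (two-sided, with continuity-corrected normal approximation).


Step 1: Compute median = 22.50; label A = above, B = below.
Labels in order: BABBBBAABAAAAABB  (n_A = 8, n_B = 8)
Step 2: Count runs R = 7.
Step 3: Under H0 (random ordering), E[R] = 2*n_A*n_B/(n_A+n_B) + 1 = 2*8*8/16 + 1 = 9.0000.
        Var[R] = 2*n_A*n_B*(2*n_A*n_B - n_A - n_B) / ((n_A+n_B)^2 * (n_A+n_B-1)) = 14336/3840 = 3.7333.
        SD[R] = 1.9322.
Step 4: Continuity-corrected z = (R + 0.5 - E[R]) / SD[R] = (7 + 0.5 - 9.0000) / 1.9322 = -0.7763.
Step 5: Two-sided p-value via normal approximation = 2*(1 - Phi(|z|)) = 0.437558.
Step 6: alpha = 0.05. fail to reject H0.

R = 7, z = -0.7763, p = 0.437558, fail to reject H0.


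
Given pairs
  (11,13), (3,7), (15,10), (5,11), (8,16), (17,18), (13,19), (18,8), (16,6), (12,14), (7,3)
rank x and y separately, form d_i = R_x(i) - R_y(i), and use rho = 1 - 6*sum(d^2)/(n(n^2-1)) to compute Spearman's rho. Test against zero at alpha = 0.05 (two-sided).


Step 1: Rank x and y separately (midranks; no ties here).
rank(x): 11->5, 3->1, 15->8, 5->2, 8->4, 17->10, 13->7, 18->11, 16->9, 12->6, 7->3
rank(y): 13->7, 7->3, 10->5, 11->6, 16->9, 18->10, 19->11, 8->4, 6->2, 14->8, 3->1
Step 2: d_i = R_x(i) - R_y(i); compute d_i^2.
  (5-7)^2=4, (1-3)^2=4, (8-5)^2=9, (2-6)^2=16, (4-9)^2=25, (10-10)^2=0, (7-11)^2=16, (11-4)^2=49, (9-2)^2=49, (6-8)^2=4, (3-1)^2=4
sum(d^2) = 180.
Step 3: rho = 1 - 6*180 / (11*(11^2 - 1)) = 1 - 1080/1320 = 0.181818.
Step 4: Under H0, t = rho * sqrt((n-2)/(1-rho^2)) = 0.5547 ~ t(9).
Step 5: Two-sided p-value from the t-distribution with 9 df = 0.592615.
Step 6: alpha = 0.05. fail to reject H0.

rho = 0.1818, p = 0.592615, fail to reject H0 at alpha = 0.05.


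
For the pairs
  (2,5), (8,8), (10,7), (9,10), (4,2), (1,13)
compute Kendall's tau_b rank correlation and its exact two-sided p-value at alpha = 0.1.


Step 1: Enumerate the 15 unordered pairs (i,j) with i<j and classify each by sign(x_j-x_i) * sign(y_j-y_i).
  (1,2):dx=+6,dy=+3->C; (1,3):dx=+8,dy=+2->C; (1,4):dx=+7,dy=+5->C; (1,5):dx=+2,dy=-3->D
  (1,6):dx=-1,dy=+8->D; (2,3):dx=+2,dy=-1->D; (2,4):dx=+1,dy=+2->C; (2,5):dx=-4,dy=-6->C
  (2,6):dx=-7,dy=+5->D; (3,4):dx=-1,dy=+3->D; (3,5):dx=-6,dy=-5->C; (3,6):dx=-9,dy=+6->D
  (4,5):dx=-5,dy=-8->C; (4,6):dx=-8,dy=+3->D; (5,6):dx=-3,dy=+11->D
Step 2: C = 7, D = 8, total pairs = 15.
Step 3: tau = (C - D)/(n(n-1)/2) = (7 - 8)/15 = -0.066667.
Step 4: Exact two-sided p-value (enumerate n! = 720 permutations of y under H0): p = 1.000000.
Step 5: alpha = 0.1. fail to reject H0.

tau_b = -0.0667 (C=7, D=8), p = 1.000000, fail to reject H0.


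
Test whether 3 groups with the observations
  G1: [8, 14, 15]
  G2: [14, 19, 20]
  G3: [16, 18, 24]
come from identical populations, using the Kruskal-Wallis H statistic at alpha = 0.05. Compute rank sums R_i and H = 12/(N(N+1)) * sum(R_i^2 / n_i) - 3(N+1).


Step 1: Combine all N = 9 observations and assign midranks.
sorted (value, group, rank): (8,G1,1), (14,G1,2.5), (14,G2,2.5), (15,G1,4), (16,G3,5), (18,G3,6), (19,G2,7), (20,G2,8), (24,G3,9)
Step 2: Sum ranks within each group.
R_1 = 7.5 (n_1 = 3)
R_2 = 17.5 (n_2 = 3)
R_3 = 20 (n_3 = 3)
Step 3: H = 12/(N(N+1)) * sum(R_i^2/n_i) - 3(N+1)
     = 12/(9*10) * (7.5^2/3 + 17.5^2/3 + 20^2/3) - 3*10
     = 0.133333 * 254.167 - 30
     = 3.888889.
Step 4: Ties present; correction factor C = 1 - 6/(9^3 - 9) = 0.991667. Corrected H = 3.888889 / 0.991667 = 3.921569.
Step 5: Under H0, H ~ chi^2(2); p-value = 0.140748.
Step 6: alpha = 0.05. fail to reject H0.

H = 3.9216, df = 2, p = 0.140748, fail to reject H0.


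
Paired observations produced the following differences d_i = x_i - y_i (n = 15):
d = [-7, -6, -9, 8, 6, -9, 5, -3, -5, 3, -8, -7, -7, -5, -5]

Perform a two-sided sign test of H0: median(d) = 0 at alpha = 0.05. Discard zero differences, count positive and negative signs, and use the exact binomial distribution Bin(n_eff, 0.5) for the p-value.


Step 1: Discard zero differences. Original n = 15; n_eff = number of nonzero differences = 15.
Nonzero differences (with sign): -7, -6, -9, +8, +6, -9, +5, -3, -5, +3, -8, -7, -7, -5, -5
Step 2: Count signs: positive = 4, negative = 11.
Step 3: Under H0: P(positive) = 0.5, so the number of positives S ~ Bin(15, 0.5).
Step 4: Two-sided exact p-value = sum of Bin(15,0.5) probabilities at or below the observed probability = 0.118469.
Step 5: alpha = 0.05. fail to reject H0.

n_eff = 15, pos = 4, neg = 11, p = 0.118469, fail to reject H0.


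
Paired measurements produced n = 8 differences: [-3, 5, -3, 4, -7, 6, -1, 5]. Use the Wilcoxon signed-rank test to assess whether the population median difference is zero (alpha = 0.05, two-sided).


Step 1: Drop any zero differences (none here) and take |d_i|.
|d| = [3, 5, 3, 4, 7, 6, 1, 5]
Step 2: Midrank |d_i| (ties get averaged ranks).
ranks: |3|->2.5, |5|->5.5, |3|->2.5, |4|->4, |7|->8, |6|->7, |1|->1, |5|->5.5
Step 3: Attach original signs; sum ranks with positive sign and with negative sign.
W+ = 5.5 + 4 + 7 + 5.5 = 22
W- = 2.5 + 2.5 + 8 + 1 = 14
(Check: W+ + W- = 36 should equal n(n+1)/2 = 36.)
Step 4: Test statistic W = min(W+, W-) = 14.
Step 5: Ties in |d|, so use the tie-corrected normal approximation.
        E[W] = n(n+1)/4 = 8*9/4 = 18.
        Tie groups: |d|=3 (t=2), |d|=5 (t=2); sum(t^3 - t) = 12.
        Var[W] = n(n+1)(2n+1)/24 - sum(t^3-t)/48 = 1224/24 - 12/48 = 50.75.
        z = (W - E[W]) / sqrt(Var[W]) = (14 - 18) / 7.1239 = -0.5615.
        Two-sided p = 2*Phi(z) = 0.574464.
Step 6: alpha = 0.05. fail to reject H0.

W+ = 22, W- = 14, W = min = 14, p = 0.574464, fail to reject H0.


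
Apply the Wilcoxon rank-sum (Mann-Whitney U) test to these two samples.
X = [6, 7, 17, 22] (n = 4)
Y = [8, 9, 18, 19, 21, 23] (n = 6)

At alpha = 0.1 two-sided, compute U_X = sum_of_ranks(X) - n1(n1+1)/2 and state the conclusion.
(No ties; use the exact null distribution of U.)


Step 1: Combine and sort all 10 observations; assign midranks.
sorted (value, group): (6,X), (7,X), (8,Y), (9,Y), (17,X), (18,Y), (19,Y), (21,Y), (22,X), (23,Y)
ranks: 6->1, 7->2, 8->3, 9->4, 17->5, 18->6, 19->7, 21->8, 22->9, 23->10
Step 2: Rank sum for X: R1 = 1 + 2 + 5 + 9 = 17.
Step 3: U_X = R1 - n1(n1+1)/2 = 17 - 4*5/2 = 17 - 10 = 7.
       U_Y = n1*n2 - U_X = 24 - 7 = 17.
Step 4: No ties, so the exact null distribution of U (based on enumerating the C(10,4) = 210 equally likely rank assignments) gives the two-sided p-value.
Step 5: p-value = 0.352381; compare to alpha = 0.1. fail to reject H0.

U_X = 7, p = 0.352381, fail to reject H0 at alpha = 0.1.


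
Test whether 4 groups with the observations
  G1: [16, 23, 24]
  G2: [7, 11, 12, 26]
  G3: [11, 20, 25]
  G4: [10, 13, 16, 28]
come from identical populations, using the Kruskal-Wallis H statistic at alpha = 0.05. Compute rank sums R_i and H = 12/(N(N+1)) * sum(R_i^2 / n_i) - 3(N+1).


Step 1: Combine all N = 14 observations and assign midranks.
sorted (value, group, rank): (7,G2,1), (10,G4,2), (11,G2,3.5), (11,G3,3.5), (12,G2,5), (13,G4,6), (16,G1,7.5), (16,G4,7.5), (20,G3,9), (23,G1,10), (24,G1,11), (25,G3,12), (26,G2,13), (28,G4,14)
Step 2: Sum ranks within each group.
R_1 = 28.5 (n_1 = 3)
R_2 = 22.5 (n_2 = 4)
R_3 = 24.5 (n_3 = 3)
R_4 = 29.5 (n_4 = 4)
Step 3: H = 12/(N(N+1)) * sum(R_i^2/n_i) - 3(N+1)
     = 12/(14*15) * (28.5^2/3 + 22.5^2/4 + 24.5^2/3 + 29.5^2/4) - 3*15
     = 0.057143 * 814.958 - 45
     = 1.569048.
Step 4: Ties present; correction factor C = 1 - 12/(14^3 - 14) = 0.995604. Corrected H = 1.569048 / 0.995604 = 1.575975.
Step 5: Under H0, H ~ chi^2(3); p-value = 0.664850.
Step 6: alpha = 0.05. fail to reject H0.

H = 1.5760, df = 3, p = 0.664850, fail to reject H0.


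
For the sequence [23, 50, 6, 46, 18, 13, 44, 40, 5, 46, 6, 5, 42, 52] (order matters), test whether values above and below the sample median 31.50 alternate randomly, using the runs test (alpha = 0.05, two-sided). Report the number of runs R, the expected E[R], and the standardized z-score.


Step 1: Compute median = 31.50; label A = above, B = below.
Labels in order: BABABBAABABBAA  (n_A = 7, n_B = 7)
Step 2: Count runs R = 10.
Step 3: Under H0 (random ordering), E[R] = 2*n_A*n_B/(n_A+n_B) + 1 = 2*7*7/14 + 1 = 8.0000.
        Var[R] = 2*n_A*n_B*(2*n_A*n_B - n_A - n_B) / ((n_A+n_B)^2 * (n_A+n_B-1)) = 8232/2548 = 3.2308.
        SD[R] = 1.7974.
Step 4: Continuity-corrected z = (R - 0.5 - E[R]) / SD[R] = (10 - 0.5 - 8.0000) / 1.7974 = 0.8345.
Step 5: Two-sided p-value via normal approximation = 2*(1 - Phi(|z|)) = 0.403986.
Step 6: alpha = 0.05. fail to reject H0.

R = 10, z = 0.8345, p = 0.403986, fail to reject H0.


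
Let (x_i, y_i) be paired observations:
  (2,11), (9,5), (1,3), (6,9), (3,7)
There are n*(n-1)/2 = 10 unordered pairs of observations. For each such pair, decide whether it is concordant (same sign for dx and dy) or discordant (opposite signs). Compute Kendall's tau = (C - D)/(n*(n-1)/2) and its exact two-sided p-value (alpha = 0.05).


Step 1: Enumerate the 10 unordered pairs (i,j) with i<j and classify each by sign(x_j-x_i) * sign(y_j-y_i).
  (1,2):dx=+7,dy=-6->D; (1,3):dx=-1,dy=-8->C; (1,4):dx=+4,dy=-2->D; (1,5):dx=+1,dy=-4->D
  (2,3):dx=-8,dy=-2->C; (2,4):dx=-3,dy=+4->D; (2,5):dx=-6,dy=+2->D; (3,4):dx=+5,dy=+6->C
  (3,5):dx=+2,dy=+4->C; (4,5):dx=-3,dy=-2->C
Step 2: C = 5, D = 5, total pairs = 10.
Step 3: tau = (C - D)/(n(n-1)/2) = (5 - 5)/10 = 0.000000.
Step 4: Exact two-sided p-value (enumerate n! = 120 permutations of y under H0): p = 1.000000.
Step 5: alpha = 0.05. fail to reject H0.

tau_b = 0.0000 (C=5, D=5), p = 1.000000, fail to reject H0.


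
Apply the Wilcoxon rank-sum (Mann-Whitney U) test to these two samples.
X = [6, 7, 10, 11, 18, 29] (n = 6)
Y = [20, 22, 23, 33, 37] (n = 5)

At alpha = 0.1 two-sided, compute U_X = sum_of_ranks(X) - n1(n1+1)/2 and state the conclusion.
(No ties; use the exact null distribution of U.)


Step 1: Combine and sort all 11 observations; assign midranks.
sorted (value, group): (6,X), (7,X), (10,X), (11,X), (18,X), (20,Y), (22,Y), (23,Y), (29,X), (33,Y), (37,Y)
ranks: 6->1, 7->2, 10->3, 11->4, 18->5, 20->6, 22->7, 23->8, 29->9, 33->10, 37->11
Step 2: Rank sum for X: R1 = 1 + 2 + 3 + 4 + 5 + 9 = 24.
Step 3: U_X = R1 - n1(n1+1)/2 = 24 - 6*7/2 = 24 - 21 = 3.
       U_Y = n1*n2 - U_X = 30 - 3 = 27.
Step 4: No ties, so the exact null distribution of U (based on enumerating the C(11,6) = 462 equally likely rank assignments) gives the two-sided p-value.
Step 5: p-value = 0.030303; compare to alpha = 0.1. reject H0.

U_X = 3, p = 0.030303, reject H0 at alpha = 0.1.


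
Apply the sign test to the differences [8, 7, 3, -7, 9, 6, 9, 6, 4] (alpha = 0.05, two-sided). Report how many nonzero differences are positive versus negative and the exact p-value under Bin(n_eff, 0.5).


Step 1: Discard zero differences. Original n = 9; n_eff = number of nonzero differences = 9.
Nonzero differences (with sign): +8, +7, +3, -7, +9, +6, +9, +6, +4
Step 2: Count signs: positive = 8, negative = 1.
Step 3: Under H0: P(positive) = 0.5, so the number of positives S ~ Bin(9, 0.5).
Step 4: Two-sided exact p-value = sum of Bin(9,0.5) probabilities at or below the observed probability = 0.039062.
Step 5: alpha = 0.05. reject H0.

n_eff = 9, pos = 8, neg = 1, p = 0.039062, reject H0.
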